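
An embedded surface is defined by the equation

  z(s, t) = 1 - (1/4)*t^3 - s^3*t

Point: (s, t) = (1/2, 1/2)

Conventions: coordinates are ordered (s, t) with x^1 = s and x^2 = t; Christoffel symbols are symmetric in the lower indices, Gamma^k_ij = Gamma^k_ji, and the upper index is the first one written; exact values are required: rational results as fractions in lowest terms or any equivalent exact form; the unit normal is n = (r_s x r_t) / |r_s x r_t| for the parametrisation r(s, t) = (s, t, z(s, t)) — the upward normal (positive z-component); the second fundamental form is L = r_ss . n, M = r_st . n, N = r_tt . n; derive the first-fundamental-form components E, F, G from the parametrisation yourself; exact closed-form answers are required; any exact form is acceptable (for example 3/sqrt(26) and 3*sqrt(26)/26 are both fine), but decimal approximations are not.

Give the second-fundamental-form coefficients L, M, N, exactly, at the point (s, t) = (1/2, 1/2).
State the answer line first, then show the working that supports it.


Answer: L = -24*sqrt(317)/317, M = -12*sqrt(317)/317, N = -12*sqrt(317)/317

z_s = -3/8, z_t = -5/16, z_ss = -3/2, z_st = -3/4, z_tt = -3/4
E = 73/64, F = 15/128, G = 281/256; answer radicand W^2 = 317/256
unnormalised second-form numerators: l = -3/2, m = -3/4, n = -3/4; L = l/sqrt(317/256), and similarly M = m/sqrt(W^2), N = n/sqrt(W^2)


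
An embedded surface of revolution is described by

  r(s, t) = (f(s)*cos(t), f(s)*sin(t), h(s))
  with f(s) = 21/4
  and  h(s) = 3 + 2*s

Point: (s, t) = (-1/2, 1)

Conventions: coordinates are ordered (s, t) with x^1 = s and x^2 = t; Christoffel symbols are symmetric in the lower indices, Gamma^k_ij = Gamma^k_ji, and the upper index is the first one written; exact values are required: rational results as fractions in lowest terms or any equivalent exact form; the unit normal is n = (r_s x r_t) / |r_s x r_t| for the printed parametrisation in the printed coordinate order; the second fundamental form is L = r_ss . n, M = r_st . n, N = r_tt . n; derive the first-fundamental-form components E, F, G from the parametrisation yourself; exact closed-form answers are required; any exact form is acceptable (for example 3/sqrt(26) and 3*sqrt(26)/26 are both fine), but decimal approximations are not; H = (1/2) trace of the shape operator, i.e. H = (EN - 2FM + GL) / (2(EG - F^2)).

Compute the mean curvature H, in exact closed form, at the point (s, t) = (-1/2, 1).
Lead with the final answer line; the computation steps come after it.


Answer: H = 2/21

f = 21/4, f' = 0, f'' = 0, h' = 2, h'' = 0
E = 4, F = 0, G = 441/16; answer radicand W^2 = 4
unnormalised second-form numerators: l = 0, m = 0, n = 21/2; L = l/sqrt(4), and similarly M = m/sqrt(W^2), N = n/sqrt(W^2)
H = (E*n - 2*F*m + G*l) / (2*(EG - F^2)*sqrt(W^2)); E*n - 2*F*m + G*l = 42, EG - F^2 = 441/4, so H = (4/21)/sqrt(4)


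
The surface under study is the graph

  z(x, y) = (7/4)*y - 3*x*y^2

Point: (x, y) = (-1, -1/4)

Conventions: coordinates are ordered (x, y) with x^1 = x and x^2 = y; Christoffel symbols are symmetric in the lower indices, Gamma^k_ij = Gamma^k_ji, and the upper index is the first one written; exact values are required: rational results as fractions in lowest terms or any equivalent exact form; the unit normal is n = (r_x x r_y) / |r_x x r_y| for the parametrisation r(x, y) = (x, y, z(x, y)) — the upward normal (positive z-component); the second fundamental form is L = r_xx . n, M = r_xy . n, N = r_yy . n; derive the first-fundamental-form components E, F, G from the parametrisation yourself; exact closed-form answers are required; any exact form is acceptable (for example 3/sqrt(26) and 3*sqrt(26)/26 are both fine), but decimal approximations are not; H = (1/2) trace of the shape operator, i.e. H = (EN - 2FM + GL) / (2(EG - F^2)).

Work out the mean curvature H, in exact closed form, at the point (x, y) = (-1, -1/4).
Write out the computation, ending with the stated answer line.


z_x = -3/16, z_y = 1/4, z_xx = 0, z_xy = 3/2, z_yy = 6
E = 265/256, F = -3/64, G = 17/16; answer radicand W^2 = 281/256
unnormalised second-form numerators: l = 0, m = 3/2, n = 6; L = l/sqrt(281/256), and similarly M = m/sqrt(W^2), N = n/sqrt(W^2)
H = (E*n - 2*F*m + G*l) / (2*(EG - F^2)*sqrt(W^2)); E*n - 2*F*m + G*l = 813/128, EG - F^2 = 281/256, so H = (813/281)/sqrt(281/256)

Answer: H = 13008*sqrt(281)/78961


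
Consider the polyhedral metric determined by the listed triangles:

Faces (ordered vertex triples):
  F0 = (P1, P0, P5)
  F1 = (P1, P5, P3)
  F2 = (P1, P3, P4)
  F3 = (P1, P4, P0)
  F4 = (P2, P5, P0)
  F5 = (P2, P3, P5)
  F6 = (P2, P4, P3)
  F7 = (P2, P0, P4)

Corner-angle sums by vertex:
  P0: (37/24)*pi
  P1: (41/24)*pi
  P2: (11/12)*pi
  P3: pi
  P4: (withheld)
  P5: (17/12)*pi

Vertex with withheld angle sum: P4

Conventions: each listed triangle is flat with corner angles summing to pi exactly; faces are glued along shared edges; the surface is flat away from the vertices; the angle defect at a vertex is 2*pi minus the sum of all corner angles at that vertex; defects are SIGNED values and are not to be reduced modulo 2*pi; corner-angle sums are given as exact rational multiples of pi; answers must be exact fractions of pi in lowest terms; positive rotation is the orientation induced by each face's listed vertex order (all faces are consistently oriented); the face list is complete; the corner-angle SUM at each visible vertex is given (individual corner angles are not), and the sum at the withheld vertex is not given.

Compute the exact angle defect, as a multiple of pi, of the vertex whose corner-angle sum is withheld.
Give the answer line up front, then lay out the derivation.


Answer: defect(P4) = (7/12)*pi

V = 6, E = 12, F = 8; chi = V - E + F = 2
Gauss-Bonnet: total defect = 2*pi*chi = 4*pi; visible defects sum to (41/12)*pi


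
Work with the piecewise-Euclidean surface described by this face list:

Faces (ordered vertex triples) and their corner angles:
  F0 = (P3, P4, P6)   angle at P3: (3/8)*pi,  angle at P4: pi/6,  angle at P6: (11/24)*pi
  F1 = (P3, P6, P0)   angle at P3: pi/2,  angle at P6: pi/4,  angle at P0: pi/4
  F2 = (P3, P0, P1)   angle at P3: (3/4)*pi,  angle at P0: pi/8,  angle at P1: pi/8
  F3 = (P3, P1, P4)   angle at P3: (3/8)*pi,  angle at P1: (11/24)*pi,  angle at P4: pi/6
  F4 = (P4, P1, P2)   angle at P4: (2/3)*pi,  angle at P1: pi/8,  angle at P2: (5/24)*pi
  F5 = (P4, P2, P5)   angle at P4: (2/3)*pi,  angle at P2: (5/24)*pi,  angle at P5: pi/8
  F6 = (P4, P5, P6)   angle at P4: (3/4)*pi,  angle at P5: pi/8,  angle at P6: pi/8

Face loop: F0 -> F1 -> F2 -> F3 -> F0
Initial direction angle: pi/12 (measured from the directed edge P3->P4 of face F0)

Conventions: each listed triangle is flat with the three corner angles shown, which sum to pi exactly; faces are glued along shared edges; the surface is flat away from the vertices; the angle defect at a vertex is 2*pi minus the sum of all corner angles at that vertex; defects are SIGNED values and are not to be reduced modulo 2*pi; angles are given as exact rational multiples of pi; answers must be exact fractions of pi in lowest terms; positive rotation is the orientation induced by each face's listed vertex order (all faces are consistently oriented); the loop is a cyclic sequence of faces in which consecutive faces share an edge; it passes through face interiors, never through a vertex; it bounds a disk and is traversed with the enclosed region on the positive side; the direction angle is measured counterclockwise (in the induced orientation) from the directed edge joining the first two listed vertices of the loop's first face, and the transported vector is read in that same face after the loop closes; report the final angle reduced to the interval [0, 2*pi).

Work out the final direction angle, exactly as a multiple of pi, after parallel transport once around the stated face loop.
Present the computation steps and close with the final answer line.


enclosed vertex P3: corner angles sum to 2*pi, defect = 2*pi - 2*pi = 0
final direction = starting direction + enclosed defect total, reduced mod 2*pi (induced orientation)
final angle = pi/12 + 0 = pi/12 (mod 2*pi)

Answer: final direction angle = pi/12


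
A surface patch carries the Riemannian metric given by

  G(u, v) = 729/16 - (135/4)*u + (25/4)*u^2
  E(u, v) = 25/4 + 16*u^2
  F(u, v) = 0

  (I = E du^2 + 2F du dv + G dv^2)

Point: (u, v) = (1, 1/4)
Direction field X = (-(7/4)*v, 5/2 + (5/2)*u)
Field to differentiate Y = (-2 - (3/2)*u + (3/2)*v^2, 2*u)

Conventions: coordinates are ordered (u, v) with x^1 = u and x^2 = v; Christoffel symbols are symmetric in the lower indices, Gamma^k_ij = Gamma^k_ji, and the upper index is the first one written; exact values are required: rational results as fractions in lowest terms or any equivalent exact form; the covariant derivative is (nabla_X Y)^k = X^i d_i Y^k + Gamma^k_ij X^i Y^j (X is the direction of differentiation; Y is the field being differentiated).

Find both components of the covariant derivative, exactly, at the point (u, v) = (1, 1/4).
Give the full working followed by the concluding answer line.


E = 89/4, F = 0, G = 289/16 at the point
E_u = 32, E_v = 0, F_u = 0, F_v = 0, G_u = -85/4, G_v = 0
EG - F^2 = 25721/64;  g^inv = (64/25721) * [[289/16, 0], [0, 89/4]]
first-kind symbols [ij,l] = (1/2)(d_i g_jl + d_j g_il - d_l g_ij): [uu,u] = E_u/2 = 16, [uu,v] = F_u - E_v/2 = 0, [uv,u] = E_v/2 = 0, [uv,v] = G_u/2 = -85/8, [vv,u] = F_v - G_u/2 = 85/8, [vv,v] = G_v/2 = 0
Gamma^u_ij = (G*[ij,u] - F*[ij,v])/(EG - F^2), Gamma^v_ij = (E*[ij,v] - F*[ij,u])/(EG - F^2)
Gamma_uuu = 64/89, Gamma_uuv = 0, Gamma_uvv = 85/178, Gamma_vuu = 0, Gamma_vuv = -10/17, Gamma_vvv = 0
X = (-7/16, 5), Y = (-109/32, 2) at the point

Answer: (nabla_X Y)^u = 29201/2848, (nabla_X Y)^v = 2627/272


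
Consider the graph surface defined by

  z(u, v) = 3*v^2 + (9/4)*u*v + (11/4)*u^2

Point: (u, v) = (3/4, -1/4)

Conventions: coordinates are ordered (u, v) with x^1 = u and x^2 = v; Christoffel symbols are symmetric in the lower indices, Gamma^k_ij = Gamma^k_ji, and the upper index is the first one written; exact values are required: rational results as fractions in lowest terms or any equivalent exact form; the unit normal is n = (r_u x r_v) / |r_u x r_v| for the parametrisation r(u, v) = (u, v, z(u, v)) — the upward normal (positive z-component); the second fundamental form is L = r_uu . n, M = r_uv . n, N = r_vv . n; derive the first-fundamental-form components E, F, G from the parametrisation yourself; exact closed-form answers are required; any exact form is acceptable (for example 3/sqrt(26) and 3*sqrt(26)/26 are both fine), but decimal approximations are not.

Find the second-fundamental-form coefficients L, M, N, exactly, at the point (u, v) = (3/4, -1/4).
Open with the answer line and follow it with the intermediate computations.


Answer: L = 44*sqrt(3514)/1757, M = 18*sqrt(3514)/1757, N = 48*sqrt(3514)/1757

z_u = 57/16, z_v = 3/16, z_uu = 11/2, z_uv = 9/4, z_vv = 6
E = 3505/256, F = 171/256, G = 265/256; answer radicand W^2 = 1757/128
unnormalised second-form numerators: l = 11/2, m = 9/4, n = 6; L = l/sqrt(1757/128), and similarly M = m/sqrt(W^2), N = n/sqrt(W^2)


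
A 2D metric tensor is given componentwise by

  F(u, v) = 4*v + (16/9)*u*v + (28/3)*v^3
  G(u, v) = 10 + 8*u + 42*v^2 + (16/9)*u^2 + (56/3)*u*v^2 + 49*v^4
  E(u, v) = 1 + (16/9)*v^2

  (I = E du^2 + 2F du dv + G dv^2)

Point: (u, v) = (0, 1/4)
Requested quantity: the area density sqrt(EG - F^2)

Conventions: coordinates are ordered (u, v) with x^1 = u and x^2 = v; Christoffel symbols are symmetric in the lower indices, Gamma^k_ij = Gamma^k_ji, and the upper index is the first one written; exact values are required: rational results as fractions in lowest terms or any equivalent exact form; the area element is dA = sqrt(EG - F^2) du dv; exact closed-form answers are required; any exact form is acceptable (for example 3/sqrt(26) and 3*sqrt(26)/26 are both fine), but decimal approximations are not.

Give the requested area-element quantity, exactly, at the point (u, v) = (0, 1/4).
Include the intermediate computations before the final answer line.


E = 10/9, F = 55/48, G = 3281/256; EG - F^2 = 29785/2304

Answer: sqrt(EG - F^2) = sqrt(29785)/48


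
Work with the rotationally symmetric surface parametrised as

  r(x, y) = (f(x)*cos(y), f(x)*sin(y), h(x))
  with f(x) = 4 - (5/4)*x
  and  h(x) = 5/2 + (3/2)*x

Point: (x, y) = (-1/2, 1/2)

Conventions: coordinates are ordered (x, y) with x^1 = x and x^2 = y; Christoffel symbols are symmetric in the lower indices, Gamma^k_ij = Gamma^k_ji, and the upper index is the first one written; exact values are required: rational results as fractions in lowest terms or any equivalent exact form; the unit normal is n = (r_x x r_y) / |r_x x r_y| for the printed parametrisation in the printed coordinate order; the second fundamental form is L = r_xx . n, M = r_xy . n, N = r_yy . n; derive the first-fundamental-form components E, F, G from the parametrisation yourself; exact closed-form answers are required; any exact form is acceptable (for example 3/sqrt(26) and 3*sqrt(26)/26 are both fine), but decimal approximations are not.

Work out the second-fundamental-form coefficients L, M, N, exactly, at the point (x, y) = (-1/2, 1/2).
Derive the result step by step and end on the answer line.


f = 37/8, f' = -5/4, f'' = 0, h' = 3/2, h'' = 0
E = 61/16, F = 0, G = 1369/64; answer radicand W^2 = 61/16
unnormalised second-form numerators: l = 0, m = 0, n = 111/16; L = l/sqrt(61/16), and similarly M = m/sqrt(W^2), N = n/sqrt(W^2)

Answer: L = 0, M = 0, N = 111*sqrt(61)/244


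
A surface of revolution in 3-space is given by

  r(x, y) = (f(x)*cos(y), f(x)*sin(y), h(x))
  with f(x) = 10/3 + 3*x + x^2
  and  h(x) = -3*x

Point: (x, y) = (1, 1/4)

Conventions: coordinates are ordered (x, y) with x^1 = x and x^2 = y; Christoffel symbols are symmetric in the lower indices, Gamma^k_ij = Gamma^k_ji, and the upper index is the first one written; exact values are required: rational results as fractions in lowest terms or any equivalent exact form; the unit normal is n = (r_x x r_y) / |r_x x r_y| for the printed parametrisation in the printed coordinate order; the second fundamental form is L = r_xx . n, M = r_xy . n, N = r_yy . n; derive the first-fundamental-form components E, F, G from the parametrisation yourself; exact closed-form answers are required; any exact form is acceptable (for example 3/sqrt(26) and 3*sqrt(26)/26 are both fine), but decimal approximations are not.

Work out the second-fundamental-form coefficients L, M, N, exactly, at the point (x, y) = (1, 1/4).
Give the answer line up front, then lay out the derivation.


Answer: L = 3*sqrt(34)/17, M = 0, N = -11*sqrt(34)/17

f = 22/3, f' = 5, f'' = 2, h' = -3, h'' = 0
E = 34, F = 0, G = 484/9; answer radicand W^2 = 34
unnormalised second-form numerators: l = 6, m = 0, n = -22; L = l/sqrt(34), and similarly M = m/sqrt(W^2), N = n/sqrt(W^2)


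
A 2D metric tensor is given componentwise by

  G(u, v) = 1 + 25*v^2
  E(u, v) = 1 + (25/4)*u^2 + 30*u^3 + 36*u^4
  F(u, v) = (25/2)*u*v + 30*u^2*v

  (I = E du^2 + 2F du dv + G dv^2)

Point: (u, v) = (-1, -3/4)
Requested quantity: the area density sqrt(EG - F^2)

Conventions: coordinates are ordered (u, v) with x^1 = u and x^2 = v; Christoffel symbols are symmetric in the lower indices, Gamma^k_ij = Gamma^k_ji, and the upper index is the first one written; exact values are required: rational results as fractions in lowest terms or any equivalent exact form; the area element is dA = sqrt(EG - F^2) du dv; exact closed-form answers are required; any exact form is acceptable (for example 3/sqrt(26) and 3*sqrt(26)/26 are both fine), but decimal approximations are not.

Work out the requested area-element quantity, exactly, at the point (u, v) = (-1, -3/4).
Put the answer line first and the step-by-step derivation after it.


Answer: sqrt(EG - F^2) = sqrt(437)/4

E = 53/4, F = -105/8, G = 241/16; EG - F^2 = 437/16


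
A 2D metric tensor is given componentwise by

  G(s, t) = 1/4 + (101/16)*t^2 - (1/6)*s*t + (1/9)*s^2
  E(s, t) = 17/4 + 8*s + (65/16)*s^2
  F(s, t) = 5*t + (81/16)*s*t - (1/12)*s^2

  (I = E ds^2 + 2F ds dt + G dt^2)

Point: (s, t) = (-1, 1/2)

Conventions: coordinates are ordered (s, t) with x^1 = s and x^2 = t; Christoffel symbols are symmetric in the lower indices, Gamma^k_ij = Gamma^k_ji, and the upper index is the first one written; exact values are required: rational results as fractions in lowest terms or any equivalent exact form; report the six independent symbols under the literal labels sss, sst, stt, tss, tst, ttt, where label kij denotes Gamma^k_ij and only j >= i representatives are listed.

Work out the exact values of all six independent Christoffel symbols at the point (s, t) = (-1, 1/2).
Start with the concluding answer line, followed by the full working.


Answer: Gamma_sss = 421/1426, Gamma_sst = -121/4278, Gamma_stt = 22967/25668, Gamma_tss = 963/713, Gamma_tst = -55/713, Gamma_ttt = 7069/4278

E = 5/16, F = -11/96, G = 1165/576 at the point
E_s = -1/8, E_t = 0, F_s = 259/96, F_t = -1/16, G_s = -11/36, G_t = 311/48
EG - F^2 = 713/1152;  g^inv = (1152/713) * [[1165/576, 11/96], [11/96, 5/16]]
first-kind symbols [ij,l] = (1/2)(d_i g_jl + d_j g_il - d_l g_ij): [ss,s] = E_s/2 = -1/16, [ss,t] = F_s - E_t/2 = 259/96, [st,s] = E_t/2 = 0, [st,t] = G_s/2 = -11/72, [tt,s] = F_t - G_s/2 = 13/144, [tt,t] = G_t/2 = 311/96
Gamma^s_ij = (G*[ij,s] - F*[ij,t])/(EG - F^2), Gamma^t_ij = (E*[ij,t] - F*[ij,s])/(EG - F^2)


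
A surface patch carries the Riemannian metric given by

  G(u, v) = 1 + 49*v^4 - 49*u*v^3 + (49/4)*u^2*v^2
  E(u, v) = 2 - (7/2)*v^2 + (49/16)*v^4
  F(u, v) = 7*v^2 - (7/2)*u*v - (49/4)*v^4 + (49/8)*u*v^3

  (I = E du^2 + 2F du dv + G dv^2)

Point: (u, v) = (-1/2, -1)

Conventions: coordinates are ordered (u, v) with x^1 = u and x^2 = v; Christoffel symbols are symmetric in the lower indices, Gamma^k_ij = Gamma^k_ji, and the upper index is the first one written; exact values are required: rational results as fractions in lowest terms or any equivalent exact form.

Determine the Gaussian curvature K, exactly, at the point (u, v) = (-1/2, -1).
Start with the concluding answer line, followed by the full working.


Answer: K = -784/54289

E = 25/16, F = -63/16, G = 457/16, EG - F^2 = 233/8 at the point
E_u = 0, E_v = -21/4, F_u = -21/8, F_v = 441/16, G_u = 147/4, G_v = -1029/8
E_vv = 119/4, F_uv = 119/8, G_uu = 49/2
K follows from Brioschi's formula, (det M1 - det M2)/(EG - F^2)^2.
M1 = [[-E_vv/2 + F_uv - G_uu/2, E_u/2, F_u - E_v/2], [F_v - G_u/2, E, F], [G_v/2, F, G]] = [[-49/4, 0, 0], [147/16, 25/16, -63/16], [-1029/16, -63/16, 457/16]]; det M1 = -11417/32
M2 = [[0, E_v/2, G_u/2], [E_v/2, E, F], [G_u/2, F, G]] = [[0, -21/8, 147/8], [-21/8, 25/16, -63/16], [147/8, -63/16, 457/16]]; det M2 = -11025/32
det M1 - det M2 = -49/4; K = -49/4 / (233/8)^2 = -784/54289


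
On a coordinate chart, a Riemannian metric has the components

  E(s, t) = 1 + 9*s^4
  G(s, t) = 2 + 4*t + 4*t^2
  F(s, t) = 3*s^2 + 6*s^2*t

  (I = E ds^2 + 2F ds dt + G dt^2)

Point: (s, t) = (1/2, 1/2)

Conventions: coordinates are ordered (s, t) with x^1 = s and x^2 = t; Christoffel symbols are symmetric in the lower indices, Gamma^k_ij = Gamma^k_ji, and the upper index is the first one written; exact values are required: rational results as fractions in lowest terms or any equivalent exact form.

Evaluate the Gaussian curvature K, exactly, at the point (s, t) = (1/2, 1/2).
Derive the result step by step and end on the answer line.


E = 25/16, F = 3/2, G = 5, EG - F^2 = 89/16 at the point
E_s = 9/2, E_t = 0, F_s = 6, F_t = 3/2, G_s = 0, G_t = 8
E_tt = 0, F_st = 6, G_ss = 0
The intrinsic route: Brioschi's K = (det M1 - det M2)/(EG - F^2)^2.
M1 = [[-E_tt/2 + F_st - G_ss/2, E_s/2, F_s - E_t/2], [F_t - G_s/2, E, F], [G_t/2, F, G]] = [[6, 9/4, 6], [3/2, 25/16, 3/2], [4, 3/2, 5]]; det M1 = 6
M2 = [[0, E_t/2, G_s/2], [E_t/2, E, F], [G_s/2, F, G]] = [[0, 0, 0], [0, 25/16, 3/2], [0, 3/2, 5]]; det M2 = 0
det M1 - det M2 = 6; K = 6 / (89/16)^2 = 1536/7921

Answer: K = 1536/7921


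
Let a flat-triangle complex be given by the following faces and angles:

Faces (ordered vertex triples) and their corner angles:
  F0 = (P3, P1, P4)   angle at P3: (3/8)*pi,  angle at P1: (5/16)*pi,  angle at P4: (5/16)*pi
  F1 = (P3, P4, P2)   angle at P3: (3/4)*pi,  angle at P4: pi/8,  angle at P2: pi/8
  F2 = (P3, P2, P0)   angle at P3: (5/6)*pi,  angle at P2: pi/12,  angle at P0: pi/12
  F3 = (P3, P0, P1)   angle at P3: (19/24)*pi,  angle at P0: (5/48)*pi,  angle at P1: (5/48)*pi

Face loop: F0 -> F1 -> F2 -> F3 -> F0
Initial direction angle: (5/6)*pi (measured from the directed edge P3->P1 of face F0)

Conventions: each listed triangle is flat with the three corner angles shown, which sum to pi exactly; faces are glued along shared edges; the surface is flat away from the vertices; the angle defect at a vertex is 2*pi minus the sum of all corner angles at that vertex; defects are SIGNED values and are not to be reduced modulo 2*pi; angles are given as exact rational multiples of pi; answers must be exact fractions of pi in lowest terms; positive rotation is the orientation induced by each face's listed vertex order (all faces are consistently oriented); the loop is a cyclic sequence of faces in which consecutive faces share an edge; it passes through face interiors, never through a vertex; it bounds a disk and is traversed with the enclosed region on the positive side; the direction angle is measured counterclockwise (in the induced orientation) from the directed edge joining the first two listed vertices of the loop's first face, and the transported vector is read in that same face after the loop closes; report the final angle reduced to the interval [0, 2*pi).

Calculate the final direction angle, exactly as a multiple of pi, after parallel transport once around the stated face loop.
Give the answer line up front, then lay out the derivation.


Answer: final direction angle = pi/12

enclosed vertex P3: corner angles sum to (11/4)*pi, defect = 2*pi - (11/4)*pi = (-3/4)*pi
the final direction is the initial angle plus the enclosed defects, taken mod 2*pi in the induced orientation
final angle = (5/6)*pi - (3/4)*pi = pi/12 (mod 2*pi)


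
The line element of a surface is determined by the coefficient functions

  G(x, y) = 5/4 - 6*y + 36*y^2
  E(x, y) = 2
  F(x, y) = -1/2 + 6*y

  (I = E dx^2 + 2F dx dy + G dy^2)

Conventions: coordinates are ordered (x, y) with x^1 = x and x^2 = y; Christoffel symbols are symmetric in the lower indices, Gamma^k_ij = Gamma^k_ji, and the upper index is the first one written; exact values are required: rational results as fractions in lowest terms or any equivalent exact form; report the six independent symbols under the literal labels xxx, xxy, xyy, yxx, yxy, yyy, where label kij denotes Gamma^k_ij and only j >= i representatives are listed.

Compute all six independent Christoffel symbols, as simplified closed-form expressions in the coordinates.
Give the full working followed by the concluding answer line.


E = 2; F = -1/2 + 6*y; G = 5/4 - 6*y + 36*y^2
Gamma^k_ij = (1/2) g^{kl} (d_i g_jl + d_j g_il - d_l g_ij), with g^inv = (1/(EG-F^2)) [[G, -F], [-F, E]]
first partials: E_x = 0, E_y = 0, F_x = 0, F_y = 6, G_x = 0, G_y = -6 + 72*y
D = EG - F^2 = 9/4 - 6*y + 36*y^2
expanded: Gamma^x_xx = (G E_x - 2F F_x + F E_y)/(2D), Gamma^x_xy = (G E_y - F G_x)/(2D), Gamma^x_yy = (2G F_y - G G_x - F G_y)/(2D), Gamma^y_xx = (2E F_x - E E_y - F E_x)/(2D), Gamma^y_xy = (E G_x - F E_y)/(2D), Gamma^y_yy = (E G_y - 2F F_y + F G_x)/(2D); substitute and cancel common factors

Answer: Gamma_xxx = 0, Gamma_xxy = 0, Gamma_xyy = 8/(48*y^2 - 8*y + 3), Gamma_yxx = 0, Gamma_yxy = 0, Gamma_yyy = (48*y - 4)/(48*y^2 - 8*y + 3)


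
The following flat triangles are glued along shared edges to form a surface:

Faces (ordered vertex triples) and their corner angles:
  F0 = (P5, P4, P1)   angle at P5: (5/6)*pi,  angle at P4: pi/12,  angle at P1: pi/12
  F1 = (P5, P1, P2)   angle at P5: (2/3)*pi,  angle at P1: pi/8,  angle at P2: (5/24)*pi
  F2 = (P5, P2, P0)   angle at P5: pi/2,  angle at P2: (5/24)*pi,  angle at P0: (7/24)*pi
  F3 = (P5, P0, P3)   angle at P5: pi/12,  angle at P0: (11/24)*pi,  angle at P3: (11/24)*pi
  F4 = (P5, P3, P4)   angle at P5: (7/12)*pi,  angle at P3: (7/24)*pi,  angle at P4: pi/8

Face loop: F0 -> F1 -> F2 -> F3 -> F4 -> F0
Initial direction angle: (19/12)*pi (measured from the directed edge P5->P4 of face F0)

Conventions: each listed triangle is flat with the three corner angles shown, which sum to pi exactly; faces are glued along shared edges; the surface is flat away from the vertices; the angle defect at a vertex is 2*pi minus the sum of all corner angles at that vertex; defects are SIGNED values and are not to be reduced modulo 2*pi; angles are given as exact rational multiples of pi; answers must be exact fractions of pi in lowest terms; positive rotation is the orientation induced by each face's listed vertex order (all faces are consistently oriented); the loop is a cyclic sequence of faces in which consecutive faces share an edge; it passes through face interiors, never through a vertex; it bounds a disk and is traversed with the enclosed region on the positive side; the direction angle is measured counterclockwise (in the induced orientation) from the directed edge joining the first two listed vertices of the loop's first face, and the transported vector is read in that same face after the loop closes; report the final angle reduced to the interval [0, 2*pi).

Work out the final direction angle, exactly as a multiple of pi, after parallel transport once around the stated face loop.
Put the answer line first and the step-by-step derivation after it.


Answer: final direction angle = (11/12)*pi

enclosed vertex P5: corner angles sum to (8/3)*pi, defect = 2*pi - (8/3)*pi = (-2/3)*pi
the final direction is the initial angle plus the enclosed defects, taken mod 2*pi in the induced orientation
final angle = (19/12)*pi - (2/3)*pi = (11/12)*pi (mod 2*pi)


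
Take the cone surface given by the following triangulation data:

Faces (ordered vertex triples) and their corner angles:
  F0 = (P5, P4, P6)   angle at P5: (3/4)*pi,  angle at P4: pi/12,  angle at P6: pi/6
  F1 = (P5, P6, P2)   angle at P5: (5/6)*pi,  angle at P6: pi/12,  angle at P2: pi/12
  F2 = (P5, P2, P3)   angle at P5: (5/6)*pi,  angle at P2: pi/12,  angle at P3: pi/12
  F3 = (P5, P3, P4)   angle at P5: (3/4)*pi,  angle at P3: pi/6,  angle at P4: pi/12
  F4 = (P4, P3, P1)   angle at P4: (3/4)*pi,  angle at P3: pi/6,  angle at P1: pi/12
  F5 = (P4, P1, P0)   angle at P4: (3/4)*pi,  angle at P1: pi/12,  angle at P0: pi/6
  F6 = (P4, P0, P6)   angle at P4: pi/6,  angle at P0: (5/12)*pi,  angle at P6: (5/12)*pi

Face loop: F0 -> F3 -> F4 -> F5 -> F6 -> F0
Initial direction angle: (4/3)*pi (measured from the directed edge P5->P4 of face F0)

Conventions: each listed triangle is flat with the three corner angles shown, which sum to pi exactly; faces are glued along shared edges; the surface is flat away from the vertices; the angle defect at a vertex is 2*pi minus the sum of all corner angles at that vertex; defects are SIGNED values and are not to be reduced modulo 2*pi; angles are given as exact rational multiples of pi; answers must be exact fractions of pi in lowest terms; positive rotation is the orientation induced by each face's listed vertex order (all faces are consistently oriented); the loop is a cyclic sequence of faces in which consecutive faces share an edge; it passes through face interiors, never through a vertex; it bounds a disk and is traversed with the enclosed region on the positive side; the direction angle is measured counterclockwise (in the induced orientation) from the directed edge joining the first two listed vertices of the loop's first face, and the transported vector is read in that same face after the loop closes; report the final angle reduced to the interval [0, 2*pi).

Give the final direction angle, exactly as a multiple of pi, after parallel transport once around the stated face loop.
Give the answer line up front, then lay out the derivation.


Answer: final direction angle = (3/2)*pi

enclosed vertex P4: corner angles sum to (11/6)*pi, defect = 2*pi - (11/6)*pi = pi/6
summing the enclosed defects onto the initial angle, mod 2*pi in the induced orientation:
final angle = (4/3)*pi + pi/6 = (3/2)*pi (mod 2*pi)


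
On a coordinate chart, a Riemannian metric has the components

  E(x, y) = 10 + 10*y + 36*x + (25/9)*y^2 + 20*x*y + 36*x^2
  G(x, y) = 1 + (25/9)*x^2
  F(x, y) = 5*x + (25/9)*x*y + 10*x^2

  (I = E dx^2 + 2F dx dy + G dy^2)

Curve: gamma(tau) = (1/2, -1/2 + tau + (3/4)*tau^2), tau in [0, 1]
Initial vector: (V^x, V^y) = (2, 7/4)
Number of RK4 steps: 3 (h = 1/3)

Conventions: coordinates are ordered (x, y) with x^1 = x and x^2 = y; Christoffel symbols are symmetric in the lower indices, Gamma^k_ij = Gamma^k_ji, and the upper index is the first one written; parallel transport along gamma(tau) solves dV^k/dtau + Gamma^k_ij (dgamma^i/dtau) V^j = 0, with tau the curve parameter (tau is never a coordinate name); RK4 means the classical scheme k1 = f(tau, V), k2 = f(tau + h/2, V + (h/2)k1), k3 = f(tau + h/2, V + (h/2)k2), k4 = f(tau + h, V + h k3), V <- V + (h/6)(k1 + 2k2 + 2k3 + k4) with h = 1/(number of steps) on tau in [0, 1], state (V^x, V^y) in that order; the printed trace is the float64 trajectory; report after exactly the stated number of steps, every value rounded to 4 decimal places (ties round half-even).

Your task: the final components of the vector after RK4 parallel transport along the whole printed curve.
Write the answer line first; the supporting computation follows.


Answer: V^x = 1.3015, V^y = 1.6579

gamma'(tau) = (0, 1 + (3/2)*tau); f(tau, V)^k = -Gamma^k_ij(gamma(tau)) gamma'^i(tau) V^j; h = 1/3; intermediate values shown to 6 dp
curve data and Christoffel symbols at the stage parameters:
  tau = 0.000000: gamma = (0.500000, -0.500000), gamma' = (0.000000, 1.000000); Gamma_xxx = 1.091977, Gamma_xxy = 0.303327, Gamma_xyy = 0.000000, Gamma_yxx = 0.176125, Gamma_yxy = 0.048924, Gamma_yyy = 0.000000
  tau = 0.166667: gamma = (0.500000, -0.312500), gamma' = (0.000000, 1.250000); Gamma_xxx = 1.036552, Gamma_xxy = 0.287931, Gamma_xyy = 0.000000, Gamma_yxx = 0.157651, Gamma_yxy = 0.043792, Gamma_yyy = 0.000000
  tau = 0.333333: gamma = (0.500000, -0.083333), gamma' = (0.000000, 1.500000); Gamma_xxx = 0.975576, Gamma_xxy = 0.270993, Gamma_xyy = 0.000000, Gamma_yxx = 0.138708, Gamma_yxy = 0.038530, Gamma_yyy = 0.000000
  tau = 0.500000: gamma = (0.500000, 0.187500), gamma' = (0.000000, 1.750000); Gamma_xxx = 0.911726, Gamma_xxy = 0.253257, Gamma_xyy = 0.000000, Gamma_yxx = 0.120360, Gamma_yxy = 0.033433, Gamma_yyy = 0.000000
  tau = 0.666667: gamma = (0.500000, 0.500000), gamma' = (0.000000, 2.000000); Gamma_xxx = 0.847302, Gamma_xxy = 0.235362, Gamma_xyy = 0.000000, Gamma_yxx = 0.103330, Gamma_yxy = 0.028703, Gamma_yyy = 0.000000
  tau = 0.833333: gamma = (0.500000, 0.854167), gamma' = (0.000000, 2.250000); Gamma_xxx = 0.784123, Gamma_xxy = 0.217812, Gamma_xyy = 0.000000, Gamma_yxx = 0.088021, Gamma_yxy = 0.024450, Gamma_yyy = 0.000000
  tau = 1.000000: gamma = (0.500000, 1.250000), gamma' = (0.000000, 2.500000); Gamma_xxx = 0.723506, Gamma_xxy = 0.200974, Gamma_xyy = 0.000000, Gamma_yxx = 0.074588, Gamma_yxy = 0.020719, Gamma_yyy = 0.000000
step 0: V^x = 2.0000, V^y = 1.7500
step 1: k1 = (-0.606654, -0.097847), k2 = (-0.683438, -0.103945), k3 = (-0.678832, -0.103244), k4 = (-0.721001, -0.102512); V <- V + (h/6)(k1 + 2k2 + 2k3 + k4): V^x = 1.7749, V^y = 1.7158
step 2: k1 = (-0.721470, -0.102579), k2 = (-0.733333, -0.096810), k3 = (-0.732457, -0.096694), k4 = (-0.720548, -0.087872); V <- V + (h/6)(k1 + 2k2 + 2k3 + k4): V^x = 1.5319, V^y = 1.6838
step 3: k1 = (-0.721101, -0.087939), k2 = (-0.691850, -0.077663), k3 = (-0.694239, -0.077931), k4 = (-0.653410, -0.067362); V <- V + (h/6)(k1 + 2k2 + 2k3 + k4): V^x = 1.3015, V^y = 1.6579


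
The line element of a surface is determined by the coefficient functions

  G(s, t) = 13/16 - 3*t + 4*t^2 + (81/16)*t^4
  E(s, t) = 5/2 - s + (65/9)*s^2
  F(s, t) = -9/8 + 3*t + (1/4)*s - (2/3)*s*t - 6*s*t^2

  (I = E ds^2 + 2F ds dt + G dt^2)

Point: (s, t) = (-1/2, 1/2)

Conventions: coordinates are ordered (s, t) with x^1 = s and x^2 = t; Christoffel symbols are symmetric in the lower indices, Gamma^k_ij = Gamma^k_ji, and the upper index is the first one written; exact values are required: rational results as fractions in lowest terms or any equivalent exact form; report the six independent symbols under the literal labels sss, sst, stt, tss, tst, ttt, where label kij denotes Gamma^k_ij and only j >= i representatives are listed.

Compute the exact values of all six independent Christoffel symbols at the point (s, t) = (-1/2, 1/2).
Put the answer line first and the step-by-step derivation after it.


Answer: Gamma_sss = -4/9, Gamma_sst = 0, Gamma_stt = 844/729, Gamma_tss = -320/189, Gamma_tst = 0, Gamma_ttt = 10100/15309

E = 173/36, F = 7/6, G = 161/256 at the point
E_s = -74/9, E_t = 0, F_s = -19/12, F_t = 19/3, G_s = 0, G_t = 113/32
EG - F^2 = 1701/1024;  g^inv = (1024/1701) * [[161/256, -7/6], [-7/6, 173/36]]
first-kind symbols [ij,l] = (1/2)(d_i g_jl + d_j g_il - d_l g_ij): [ss,s] = E_s/2 = -37/9, [ss,t] = F_s - E_t/2 = -19/12, [st,s] = E_t/2 = 0, [st,t] = G_s/2 = 0, [tt,s] = F_t - G_s/2 = 19/3, [tt,t] = G_t/2 = 113/64
Gamma^s_ij = (G*[ij,s] - F*[ij,t])/(EG - F^2), Gamma^t_ij = (E*[ij,t] - F*[ij,s])/(EG - F^2)


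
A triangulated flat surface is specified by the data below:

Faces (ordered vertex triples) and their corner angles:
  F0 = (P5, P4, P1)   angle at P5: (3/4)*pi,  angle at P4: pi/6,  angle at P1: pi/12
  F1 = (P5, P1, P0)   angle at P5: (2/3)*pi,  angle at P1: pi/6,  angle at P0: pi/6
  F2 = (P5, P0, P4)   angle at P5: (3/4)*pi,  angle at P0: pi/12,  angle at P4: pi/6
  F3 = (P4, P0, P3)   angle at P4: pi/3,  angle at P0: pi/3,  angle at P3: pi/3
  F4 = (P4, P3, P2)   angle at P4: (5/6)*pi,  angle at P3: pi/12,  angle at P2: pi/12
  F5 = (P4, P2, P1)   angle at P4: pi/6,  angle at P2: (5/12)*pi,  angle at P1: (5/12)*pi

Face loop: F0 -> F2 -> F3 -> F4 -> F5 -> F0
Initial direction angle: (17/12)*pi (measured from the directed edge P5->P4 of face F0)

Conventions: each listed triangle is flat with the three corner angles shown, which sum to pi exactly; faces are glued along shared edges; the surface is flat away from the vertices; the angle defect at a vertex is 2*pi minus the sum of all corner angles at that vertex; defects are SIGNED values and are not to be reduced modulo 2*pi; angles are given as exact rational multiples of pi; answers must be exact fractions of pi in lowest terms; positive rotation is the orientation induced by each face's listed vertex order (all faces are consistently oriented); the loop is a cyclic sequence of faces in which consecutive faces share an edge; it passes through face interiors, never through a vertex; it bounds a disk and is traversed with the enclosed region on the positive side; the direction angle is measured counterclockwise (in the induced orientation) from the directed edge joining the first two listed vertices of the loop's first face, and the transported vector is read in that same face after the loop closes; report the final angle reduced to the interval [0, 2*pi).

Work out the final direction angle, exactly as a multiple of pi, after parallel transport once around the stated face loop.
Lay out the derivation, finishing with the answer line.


enclosed vertex P4: corner angles sum to (5/3)*pi, defect = 2*pi - (5/3)*pi = pi/3
adding the enclosed defects to the starting angle (mod 2*pi, induced orientation) gives the holonomy
final angle = (17/12)*pi + pi/3 = (7/4)*pi (mod 2*pi)

Answer: final direction angle = (7/4)*pi


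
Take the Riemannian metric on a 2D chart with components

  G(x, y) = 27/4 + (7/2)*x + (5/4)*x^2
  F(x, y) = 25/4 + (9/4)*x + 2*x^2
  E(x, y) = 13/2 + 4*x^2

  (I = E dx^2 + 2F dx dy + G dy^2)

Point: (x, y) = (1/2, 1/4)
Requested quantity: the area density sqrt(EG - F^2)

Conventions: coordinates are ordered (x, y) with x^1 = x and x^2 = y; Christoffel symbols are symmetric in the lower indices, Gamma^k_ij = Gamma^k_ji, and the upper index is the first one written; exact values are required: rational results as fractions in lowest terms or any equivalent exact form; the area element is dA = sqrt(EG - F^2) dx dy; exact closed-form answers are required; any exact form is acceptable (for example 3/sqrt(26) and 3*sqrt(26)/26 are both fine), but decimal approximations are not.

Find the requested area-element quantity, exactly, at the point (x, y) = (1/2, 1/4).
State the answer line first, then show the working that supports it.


Answer: sqrt(EG - F^2) = 3*sqrt(29)/8

E = 15/2, F = 63/8, G = 141/16; EG - F^2 = 261/64


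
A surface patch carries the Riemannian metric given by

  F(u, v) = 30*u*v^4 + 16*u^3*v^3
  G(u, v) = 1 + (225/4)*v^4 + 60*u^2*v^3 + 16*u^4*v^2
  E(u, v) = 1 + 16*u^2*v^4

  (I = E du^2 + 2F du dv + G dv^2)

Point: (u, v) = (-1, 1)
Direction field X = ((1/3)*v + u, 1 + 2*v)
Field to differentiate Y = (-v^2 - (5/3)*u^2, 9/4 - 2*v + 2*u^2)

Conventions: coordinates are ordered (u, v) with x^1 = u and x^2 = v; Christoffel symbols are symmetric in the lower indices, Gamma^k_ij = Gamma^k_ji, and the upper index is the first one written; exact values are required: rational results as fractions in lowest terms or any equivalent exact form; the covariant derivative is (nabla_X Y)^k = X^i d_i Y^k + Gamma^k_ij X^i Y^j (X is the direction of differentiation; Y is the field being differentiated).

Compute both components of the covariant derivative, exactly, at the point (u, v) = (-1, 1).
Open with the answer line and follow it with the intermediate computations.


Answer: (nabla_X Y)^u = -74614/5373, (nabla_X Y)^v = 139187/10746

E = 17, F = -46, G = 533/4 at the point
E_u = -32, E_v = 64, F_u = 78, F_v = -168, G_u = -184, G_v = 437
EG - F^2 = 597/4;  g^inv = (4/597) * [[533/4, 46], [46, 17]]
first-kind symbols [ij,l] = (1/2)(d_i g_jl + d_j g_il - d_l g_ij): [uu,u] = E_u/2 = -16, [uu,v] = F_u - E_v/2 = 46, [uv,u] = E_v/2 = 32, [uv,v] = G_u/2 = -92, [vv,u] = F_v - G_u/2 = -76, [vv,v] = G_v/2 = 437/2
Gamma^u_ij = (G*[ij,u] - F*[ij,v])/(EG - F^2), Gamma^v_ij = (E*[ij,v] - F*[ij,u])/(EG - F^2)
Gamma_uuu = -64/597, Gamma_uuv = 128/597, Gamma_uvv = -304/597, Gamma_vuu = 184/597, Gamma_vuv = -368/597, Gamma_vvv = 874/597
X = (-2/3, 3), Y = (-8/3, 9/4) at the point


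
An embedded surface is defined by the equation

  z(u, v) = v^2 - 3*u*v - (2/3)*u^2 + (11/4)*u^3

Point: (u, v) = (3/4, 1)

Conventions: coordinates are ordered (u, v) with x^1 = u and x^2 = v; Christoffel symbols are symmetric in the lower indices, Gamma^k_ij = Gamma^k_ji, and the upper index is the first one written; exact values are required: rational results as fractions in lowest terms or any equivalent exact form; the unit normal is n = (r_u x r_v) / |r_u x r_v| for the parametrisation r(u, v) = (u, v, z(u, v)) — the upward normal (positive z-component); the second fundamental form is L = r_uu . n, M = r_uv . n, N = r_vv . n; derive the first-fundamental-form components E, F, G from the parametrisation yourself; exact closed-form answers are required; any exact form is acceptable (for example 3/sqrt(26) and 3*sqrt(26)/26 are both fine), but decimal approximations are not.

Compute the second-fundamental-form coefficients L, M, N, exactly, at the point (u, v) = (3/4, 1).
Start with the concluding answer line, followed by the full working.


Answer: L = 2120*sqrt(6033)/18099, M = -64*sqrt(6033)/2011, N = 128*sqrt(6033)/6033

z_u = 41/64, z_v = -1/4, z_uu = 265/24, z_uv = -3, z_vv = 2
E = 5777/4096, F = -41/256, G = 17/16; answer radicand W^2 = 6033/4096
unnormalised second-form numerators: l = 265/24, m = -3, n = 2; L = l/sqrt(6033/4096), and similarly M = m/sqrt(W^2), N = n/sqrt(W^2)


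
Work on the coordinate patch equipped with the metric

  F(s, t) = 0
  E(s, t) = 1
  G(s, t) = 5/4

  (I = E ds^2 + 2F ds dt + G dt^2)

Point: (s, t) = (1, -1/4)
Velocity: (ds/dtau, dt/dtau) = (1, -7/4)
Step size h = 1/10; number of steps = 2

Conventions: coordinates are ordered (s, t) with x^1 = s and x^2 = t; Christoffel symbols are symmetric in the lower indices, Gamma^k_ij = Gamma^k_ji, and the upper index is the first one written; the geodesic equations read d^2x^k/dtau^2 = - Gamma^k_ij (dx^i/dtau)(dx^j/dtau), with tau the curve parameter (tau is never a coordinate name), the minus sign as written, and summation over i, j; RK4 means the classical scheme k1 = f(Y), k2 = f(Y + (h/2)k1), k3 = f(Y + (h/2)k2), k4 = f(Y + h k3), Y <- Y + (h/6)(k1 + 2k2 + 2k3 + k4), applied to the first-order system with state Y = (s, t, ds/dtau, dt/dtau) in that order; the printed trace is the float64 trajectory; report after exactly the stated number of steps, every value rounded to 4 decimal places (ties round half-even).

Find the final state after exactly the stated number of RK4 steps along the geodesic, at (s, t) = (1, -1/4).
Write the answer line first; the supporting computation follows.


Answer: s = 1.2000, t = -0.6000, ds/dtau = 1.0000, dt/dtau = -1.7500

f(Y) = (ds/dtau, dt/dtau, -Gamma^s_ij Y'^i Y'^j, -Gamma^t_ij Y'^i Y'^j) with the Gammas evaluated at the stage position; h = 0.100000; intermediate values shown to 6 dp
step 0: s = 1.0000, t = -0.2500, ds/dtau = 1.0000, dt/dtau = -1.7500
step 1:
  k1: at (s, t) = (1.000000, -0.250000), (ds/dtau, dt/dtau) = (1.000000, -1.750000); Gamma_sss = 0.000000, Gamma_sst = 0.000000, Gamma_stt = 0.000000, Gamma_tss = 0.000000, Gamma_tst = 0.000000, Gamma_ttt = 0.000000; k1 = (1.000000, -1.750000, 0.000000, 0.000000)
  k2: at (s, t) = (1.050000, -0.337500), (ds/dtau, dt/dtau) = (1.000000, -1.750000); Gamma_sss = 0.000000, Gamma_sst = 0.000000, Gamma_stt = 0.000000, Gamma_tss = 0.000000, Gamma_tst = 0.000000, Gamma_ttt = 0.000000; k2 = (1.000000, -1.750000, 0.000000, 0.000000)
  k3: at (s, t) = (1.050000, -0.337500), (ds/dtau, dt/dtau) = (1.000000, -1.750000); Gamma_sss = 0.000000, Gamma_sst = 0.000000, Gamma_stt = 0.000000, Gamma_tss = 0.000000, Gamma_tst = 0.000000, Gamma_ttt = 0.000000; k3 = (1.000000, -1.750000, 0.000000, 0.000000)
  k4: at (s, t) = (1.100000, -0.425000), (ds/dtau, dt/dtau) = (1.000000, -1.750000); Gamma_sss = 0.000000, Gamma_sst = 0.000000, Gamma_stt = 0.000000, Gamma_tss = 0.000000, Gamma_tst = 0.000000, Gamma_ttt = 0.000000; k4 = (1.000000, -1.750000, 0.000000, 0.000000)
  Y <- Y + (h/6)(k1 + 2k2 + 2k3 + k4): s = 1.1000, t = -0.4250, ds/dtau = 1.0000, dt/dtau = -1.7500
step 2:
  k1: at (s, t) = (1.100000, -0.425000), (ds/dtau, dt/dtau) = (1.000000, -1.750000); Gamma_sss = 0.000000, Gamma_sst = 0.000000, Gamma_stt = 0.000000, Gamma_tss = 0.000000, Gamma_tst = 0.000000, Gamma_ttt = 0.000000; k1 = (1.000000, -1.750000, 0.000000, 0.000000)
  k2: at (s, t) = (1.150000, -0.512500), (ds/dtau, dt/dtau) = (1.000000, -1.750000); Gamma_sss = 0.000000, Gamma_sst = 0.000000, Gamma_stt = 0.000000, Gamma_tss = 0.000000, Gamma_tst = 0.000000, Gamma_ttt = 0.000000; k2 = (1.000000, -1.750000, 0.000000, 0.000000)
  k3: at (s, t) = (1.150000, -0.512500), (ds/dtau, dt/dtau) = (1.000000, -1.750000); Gamma_sss = 0.000000, Gamma_sst = 0.000000, Gamma_stt = 0.000000, Gamma_tss = 0.000000, Gamma_tst = 0.000000, Gamma_ttt = 0.000000; k3 = (1.000000, -1.750000, 0.000000, 0.000000)
  k4: at (s, t) = (1.200000, -0.600000), (ds/dtau, dt/dtau) = (1.000000, -1.750000); Gamma_sss = 0.000000, Gamma_sst = 0.000000, Gamma_stt = 0.000000, Gamma_tss = 0.000000, Gamma_tst = 0.000000, Gamma_ttt = 0.000000; k4 = (1.000000, -1.750000, 0.000000, 0.000000)
  Y <- Y + (h/6)(k1 + 2k2 + 2k3 + k4): s = 1.2000, t = -0.6000, ds/dtau = 1.0000, dt/dtau = -1.7500
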